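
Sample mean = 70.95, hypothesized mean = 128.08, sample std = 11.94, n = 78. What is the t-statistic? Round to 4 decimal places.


t = (xbar - mu0) / (s/sqrt(n))
xbar - mu0 = 70.95 - 128.08 = -57.13
sqrt(78) ≈ 8.83176087
s/sqrt(n) = 11.94 / 8.83176087 ≈ 1.35193878
t = -57.13 / 1.35193878 ≈ -42.257831

-42.2578


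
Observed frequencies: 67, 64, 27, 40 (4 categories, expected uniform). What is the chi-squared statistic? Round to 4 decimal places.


chi2 = sum((O-E)^2/E), E = total/4
total = 198, E = 198/4 = 49.5
(67 - 49.5)^2 / 49.5 = 306.25 / 49.5 = 1225/198 ≈ 6.186869
(64 - 49.5)^2 / 49.5 = 210.25 / 49.5 = 841/198 ≈ 4.247475
(27 - 49.5)^2 / 49.5 = 506.25 / 49.5 = 225/22 ≈ 10.227273
(40 - 49.5)^2 / 49.5 = 90.25 / 49.5 = 361/198 ≈ 1.823232
chi2 = 742/33 ≈ 22.484848

22.4848


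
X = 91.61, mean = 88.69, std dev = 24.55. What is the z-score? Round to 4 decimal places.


z = (X - mu) / sigma
X - mu = 91.61 - 88.69 = 2.92
z = 2.92 / 24.55 = 292/2455 ≈ 0.118941

0.1189


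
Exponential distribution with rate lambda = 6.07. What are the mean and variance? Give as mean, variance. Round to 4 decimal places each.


mean = 1/lam, var = 1/lam^2
mean = 1 / 6.07 = 100/607 ≈ 0.164745
lam^2 = 6.07^2 = 36.8449
var = 1 / 36.8449 ≈ 0.027141

0.1647, 0.0271


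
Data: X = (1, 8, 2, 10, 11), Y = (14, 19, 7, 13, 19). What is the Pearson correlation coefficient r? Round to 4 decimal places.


r = sum((xi-xbar)(yi-ybar)) / sqrt(sum((xi-xbar)^2) * sum((yi-ybar)^2))
n = 5, xbar = 32/5 = 6.4, ybar = 72/5 = 14.4
Sxy = sum((xi-xbar)(yi-ybar)) = 58.2
Sxx = sum((xi-xbar)^2) = 85.2
Syy = sum((yi-ybar)^2) = 99.2
sqrt(Sxx*Syy) ≈ 91.933889
r = Sxy / sqrt(Sxx*Syy) = 58.2 / 91.933889 ≈ 0.633064

0.6331


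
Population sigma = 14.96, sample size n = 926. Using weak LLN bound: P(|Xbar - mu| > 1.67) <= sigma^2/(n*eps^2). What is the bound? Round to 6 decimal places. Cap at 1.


bound = min(1, sigma^2/(n*eps^2))
sigma^2 = 14.96^2 = 223.8016
n*eps^2 = 926 * 1.67^2 = 926 * 2.7889 = 2582.5214
sigma^2/(n*eps^2) = 223.8016 / 2582.5214 ≈ 0.08666011

0.086660


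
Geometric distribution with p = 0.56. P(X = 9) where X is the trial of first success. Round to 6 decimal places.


P = (1-p)^(k-1) * p
(1-p)^(k-1) = 0.44^8 ≈ 0.001404822
P = 0.001404822 * 0.56 ≈ 0.0007867005

0.000787


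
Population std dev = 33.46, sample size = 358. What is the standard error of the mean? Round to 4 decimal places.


SE = sigma / sqrt(n)
sqrt(358) ≈ 18.920888
SE = 33.46 / 18.920888 ≈ 1.768416

1.7684


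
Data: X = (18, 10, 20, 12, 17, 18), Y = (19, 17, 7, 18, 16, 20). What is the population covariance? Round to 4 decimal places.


Cov = (1/n)*sum((xi-xbar)(yi-ybar))
n = 6, xbar = 95/6 ≈ 15.833333, ybar = 97/6 ≈ 16.166667
sum((xi-xbar)(yi-ybar)) = -215/6 ≈ -35.833333
Cov = -35.833333 / 6 = -215/36 ≈ -5.972222

-5.9722


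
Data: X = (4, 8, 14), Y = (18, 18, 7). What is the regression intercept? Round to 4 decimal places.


a = ybar - b*xbar, where b = sum((xi-xbar)(yi-ybar)) / sum((xi-xbar)^2)
n = 3, xbar = 26/3 ≈ 8.666667, ybar = 43/3 ≈ 14.333333
Sxy = sum((xi-xbar)(yi-ybar)) = -176/3 ≈ -58.666667
Sxx = sum((xi-xbar)^2) = 152/3 ≈ 50.666667
b = Sxy / Sxx = -22/19 ≈ -1.157895
a = 14.333333 - (-1.157895) * 8.666667 = 463/19 ≈ 24.368421

24.3684


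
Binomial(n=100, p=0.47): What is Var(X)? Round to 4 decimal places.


Var = n*p*(1-p) = 100 * 0.47 * 0.53 = 24.91

24.9100


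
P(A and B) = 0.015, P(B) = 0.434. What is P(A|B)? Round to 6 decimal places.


P(A|B) = P(A and B) / P(B) = 0.015 / 0.434 = 15/434 ≈ 0.03456221

0.034562


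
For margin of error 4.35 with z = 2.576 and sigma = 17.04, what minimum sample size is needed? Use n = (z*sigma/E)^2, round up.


z*sigma/E = 2.576 * 17.04 / 4.35 ≈ 10.090814
(z*sigma/E)^2 ≈ 101.824523
round up: n = 102

102


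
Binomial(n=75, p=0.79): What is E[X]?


E[X] = n*p = 75 * 0.79 = 59.25

59.25


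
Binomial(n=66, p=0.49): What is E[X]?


E[X] = n*p = 66 * 0.49 = 32.34

32.34


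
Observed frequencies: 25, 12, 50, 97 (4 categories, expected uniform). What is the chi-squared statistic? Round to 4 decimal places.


chi2 = sum((O-E)^2/E), E = total/4
total = 184, E = 184/4 = 46
(25 - 46)^2 / 46 = 441 / 46 = 441/46 ≈ 9.586957
(12 - 46)^2 / 46 = 1156 / 46 = 578/23 ≈ 25.130435
(50 - 46)^2 / 46 = 16 / 46 = 8/23 ≈ 0.347826
(97 - 46)^2 / 46 = 2601 / 46 = 2601/46 ≈ 56.543478
chi2 = 2107/23 ≈ 91.608696

91.6087


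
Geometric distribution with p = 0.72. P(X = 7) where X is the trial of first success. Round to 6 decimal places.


P = (1-p)^(k-1) * p
(1-p)^(k-1) = 0.28^6 ≈ 0.0004818903
P = 0.0004818903 * 0.72 ≈ 0.0003469610

0.000347


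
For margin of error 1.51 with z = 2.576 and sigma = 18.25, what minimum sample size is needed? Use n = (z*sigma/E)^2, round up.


z*sigma/E = 2.576 * 18.25 / 1.51 = 23506/755 ≈ 31.133775
(z*sigma/E)^2 ≈ 969.311935
round up: n = 970

970


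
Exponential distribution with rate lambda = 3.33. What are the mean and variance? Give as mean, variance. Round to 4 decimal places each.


mean = 1/lam, var = 1/lam^2
mean = 1 / 3.33 = 100/333 ≈ 0.300300
lam^2 = 3.33^2 = 11.0889
var = 1 / 11.0889 ≈ 0.090180

0.3003, 0.0902


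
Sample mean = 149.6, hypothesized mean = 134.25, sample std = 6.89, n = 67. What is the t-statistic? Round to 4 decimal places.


t = (xbar - mu0) / (s/sqrt(n))
xbar - mu0 = 149.6 - 134.25 = 15.35
sqrt(67) ≈ 8.18535277
s/sqrt(n) = 6.89 / 8.18535277 ≈ 0.84174747
t = 15.35 / 0.84174747 ≈ 18.235873

18.2359


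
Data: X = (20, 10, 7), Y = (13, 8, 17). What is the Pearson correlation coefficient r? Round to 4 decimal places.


r = sum((xi-xbar)(yi-ybar)) / sqrt(sum((xi-xbar)^2) * sum((yi-ybar)^2))
n = 3, xbar = 37/3 ≈ 12.333333, ybar = 38/3 ≈ 12.666667
Sxy = sum((xi-xbar)(yi-ybar)) = -29/3 ≈ -9.666667
Sxx = sum((xi-xbar)^2) = 278/3 ≈ 92.666667
Syy = sum((yi-ybar)^2) = 122/3 ≈ 40.666667
sqrt(Sxx*Syy) ≈ 61.387657
r = Sxy / sqrt(Sxx*Syy) = -9.666667 / 61.387657 ≈ -0.157469

-0.1575


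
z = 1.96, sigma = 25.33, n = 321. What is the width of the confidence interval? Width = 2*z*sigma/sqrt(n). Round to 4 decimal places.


width = 2*z*sigma/sqrt(n)
2*z*sigma = 2 * 1.96 * 25.33 = 99.2936
sqrt(321) ≈ 17.916473
width = 99.2936 / 17.916473 ≈ 5.542028

5.5420


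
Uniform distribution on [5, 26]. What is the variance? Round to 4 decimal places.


Var = (b-a)^2 / 12
(b-a)^2 = (26 - 5)^2 = 441
Var = 441/12 = 36.75

36.7500


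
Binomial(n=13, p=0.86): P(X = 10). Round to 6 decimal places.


P = C(n,k) * p^k * (1-p)^(n-k)
C(13,10) = 286
p^k = 0.86^10 ≈ 0.2213016
(1-p)^(n-k) = 0.14^3 = 0.002744
P = 286 * 0.2213016 * 0.002744 ≈ 0.173674

0.173674


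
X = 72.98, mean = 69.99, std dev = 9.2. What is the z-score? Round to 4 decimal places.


z = (X - mu) / sigma
X - mu = 72.98 - 69.99 = 2.99
z = 2.99 / 9.2 = 0.325

0.3250


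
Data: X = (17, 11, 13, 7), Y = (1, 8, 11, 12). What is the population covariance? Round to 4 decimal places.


Cov = (1/n)*sum((xi-xbar)(yi-ybar))
n = 4, xbar = 48/4 = 12, ybar = 32/4 = 8
sum((xi-xbar)(yi-ybar)) = -52
Cov = -52 / 4 = -13

-13.0000


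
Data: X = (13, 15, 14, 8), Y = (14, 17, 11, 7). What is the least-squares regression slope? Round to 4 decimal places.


b = sum((xi-xbar)(yi-ybar)) / sum((xi-xbar)^2)
n = 4, xbar = 50/4 = 12.5, ybar = 49/4 = 12.25
Sxy = sum((xi-xbar)(yi-ybar)) = 34.5
Sxx = sum((xi-xbar)^2) = 29
b = Sxy / Sxx = 69/58 ≈ 1.189655

1.1897


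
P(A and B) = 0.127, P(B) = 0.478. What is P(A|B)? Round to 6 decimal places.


P(A|B) = P(A and B) / P(B) = 0.127 / 0.478 = 127/478 ≈ 0.26569038

0.265690


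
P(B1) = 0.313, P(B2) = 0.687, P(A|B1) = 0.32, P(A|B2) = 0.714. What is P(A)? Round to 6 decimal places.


P(A) = P(A|B1)*P(B1) + P(A|B2)*P(B2)
P(A|B1)*P(B1) = 0.32 * 0.313 = 0.10016
P(A|B2)*P(B2) = 0.714 * 0.687 = 0.490518
P(A) = 0.10016 + 0.490518 = 0.590678

0.590678


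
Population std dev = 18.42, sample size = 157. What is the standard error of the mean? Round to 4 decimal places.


SE = sigma / sqrt(n)
sqrt(157) ≈ 12.529964
SE = 18.42 / 12.529964 ≈ 1.470076

1.4701


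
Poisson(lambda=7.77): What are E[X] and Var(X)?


E[X] = Var(X) = lambda = 7.77

7.77, 7.77


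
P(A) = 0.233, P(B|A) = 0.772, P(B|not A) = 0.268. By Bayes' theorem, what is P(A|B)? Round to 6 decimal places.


P(A|B) = P(B|A)*P(A) / P(B), P(B) = P(B|A)*P(A) + P(B|not A)*P(not A)
P(B|A)*P(A) = 0.772 * 0.233 = 0.179876
P(B|not A)*P(not A) = 0.268 * 0.767 = 0.205556
P(B) = 0.179876 + 0.205556 = 0.385432
P(A|B) = 0.179876 / 0.385432 ≈ 0.46668673

0.466687


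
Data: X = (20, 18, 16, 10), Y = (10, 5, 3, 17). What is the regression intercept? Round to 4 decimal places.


a = ybar - b*xbar, where b = sum((xi-xbar)(yi-ybar)) / sum((xi-xbar)^2)
n = 4, xbar = 64/4 = 16, ybar = 35/4 = 8.75
Sxy = sum((xi-xbar)(yi-ybar)) = -52
Sxx = sum((xi-xbar)^2) = 56
b = Sxy / Sxx = -13/14 ≈ -0.928571
a = 8.75 - (-0.928571) * 16 = 661/28 ≈ 23.607143

23.6071


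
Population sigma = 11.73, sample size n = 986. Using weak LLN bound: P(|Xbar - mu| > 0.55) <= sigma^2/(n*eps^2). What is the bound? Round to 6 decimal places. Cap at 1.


bound = min(1, sigma^2/(n*eps^2))
sigma^2 = 11.73^2 = 137.5929
n*eps^2 = 986 * 0.55^2 = 986 * 0.3025 = 298.265
sigma^2/(n*eps^2) = 137.5929 / 298.265 ≈ 0.46131091

0.461311


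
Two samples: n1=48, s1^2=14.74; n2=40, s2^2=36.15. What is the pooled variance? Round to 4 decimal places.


sp^2 = ((n1-1)*s1^2 + (n2-1)*s2^2)/(n1+n2-2)
(n1-1)*s1^2 = 47 * 14.74 = 692.78
(n2-1)*s2^2 = 39 * 36.15 = 1409.85
numerator = 692.78 + 1409.85 = 2102.63
n1+n2-2 = 86
sp^2 = 2102.63 / 86 = 210263/8600 ≈ 24.449186

24.4492


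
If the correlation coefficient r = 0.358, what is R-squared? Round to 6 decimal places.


R^2 = r^2 = (0.358)^2 = 0.128164

0.128164


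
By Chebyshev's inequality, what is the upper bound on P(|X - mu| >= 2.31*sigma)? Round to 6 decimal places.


P <= 1/k^2
k^2 = 2.31^2 = 5.3361
1/k^2 = 1 / 5.3361 ≈ 0.18740278

0.187403


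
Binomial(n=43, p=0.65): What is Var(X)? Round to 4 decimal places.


Var = n*p*(1-p) = 43 * 0.65 * 0.35 = 9.7825

9.7825


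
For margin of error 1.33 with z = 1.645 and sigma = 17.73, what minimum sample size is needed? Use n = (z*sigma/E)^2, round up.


z*sigma/E = 1.645 * 17.73 / 1.33 = 83331/3800 ≈ 21.929211
(z*sigma/E)^2 ≈ 480.890274
round up: n = 481

481


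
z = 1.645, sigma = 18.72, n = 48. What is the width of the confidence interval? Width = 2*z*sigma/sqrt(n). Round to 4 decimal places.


width = 2*z*sigma/sqrt(n)
2*z*sigma = 2 * 1.645 * 18.72 = 61.5888
sqrt(48) ≈ 6.928203
width = 61.5888 / 6.928203 ≈ 8.889578

8.8896


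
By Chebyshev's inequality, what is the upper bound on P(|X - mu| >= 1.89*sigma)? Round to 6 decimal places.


P <= 1/k^2
k^2 = 1.89^2 = 3.5721
1/k^2 = 1 / 3.5721 ≈ 0.27994737

0.279947


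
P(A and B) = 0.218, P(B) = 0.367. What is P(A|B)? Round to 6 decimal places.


P(A|B) = P(A and B) / P(B) = 0.218 / 0.367 = 218/367 ≈ 0.59400545

0.594005


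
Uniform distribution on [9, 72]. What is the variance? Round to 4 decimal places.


Var = (b-a)^2 / 12
(b-a)^2 = (72 - 9)^2 = 3969
Var = 3969/12 = 330.75

330.7500


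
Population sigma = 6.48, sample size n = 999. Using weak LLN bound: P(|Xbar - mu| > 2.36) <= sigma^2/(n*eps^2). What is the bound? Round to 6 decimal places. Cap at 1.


bound = min(1, sigma^2/(n*eps^2))
sigma^2 = 6.48^2 = 41.9904
n*eps^2 = 999 * 2.36^2 = 999 * 5.5696 = 5564.0304
sigma^2/(n*eps^2) = 41.9904 / 5564.0304 ≈ 0.00754676

0.007547


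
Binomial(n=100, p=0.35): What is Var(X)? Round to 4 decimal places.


Var = n*p*(1-p) = 100 * 0.35 * 0.65 = 22.75

22.7500


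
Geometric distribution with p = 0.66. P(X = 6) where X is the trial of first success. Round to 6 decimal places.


P = (1-p)^(k-1) * p
(1-p)^(k-1) = 0.34^5 ≈ 0.004543542
P = 0.004543542 * 0.66 ≈ 0.002998738

0.002999


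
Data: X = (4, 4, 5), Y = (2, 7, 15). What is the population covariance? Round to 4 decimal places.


Cov = (1/n)*sum((xi-xbar)(yi-ybar))
n = 3, xbar = 13/3 ≈ 4.333333, ybar = 24/3 = 8
sum((xi-xbar)(yi-ybar)) = 7
Cov = 7 / 3 = 7/3 ≈ 2.333333

2.3333


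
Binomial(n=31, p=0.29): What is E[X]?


E[X] = n*p = 31 * 0.29 = 8.99

8.99


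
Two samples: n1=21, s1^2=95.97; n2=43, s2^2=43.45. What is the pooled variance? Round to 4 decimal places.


sp^2 = ((n1-1)*s1^2 + (n2-1)*s2^2)/(n1+n2-2)
(n1-1)*s1^2 = 20 * 95.97 = 1919.4
(n2-1)*s2^2 = 42 * 43.45 = 1824.9
numerator = 1919.4 + 1824.9 = 3744.3
n1+n2-2 = 62
sp^2 = 3744.3 / 62 = 37443/620 ≈ 60.391935

60.3919


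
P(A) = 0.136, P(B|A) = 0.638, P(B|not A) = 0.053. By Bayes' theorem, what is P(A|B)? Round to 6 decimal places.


P(A|B) = P(B|A)*P(A) / P(B), P(B) = P(B|A)*P(A) + P(B|not A)*P(not A)
P(B|A)*P(A) = 0.638 * 0.136 = 0.086768
P(B|not A)*P(not A) = 0.053 * 0.864 = 0.045792
P(B) = 0.086768 + 0.045792 = 0.13256
P(A|B) = 0.086768 / 0.13256 = 5423/8285 ≈ 0.65455643

0.654556


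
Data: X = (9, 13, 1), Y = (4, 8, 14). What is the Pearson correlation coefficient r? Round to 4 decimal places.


r = sum((xi-xbar)(yi-ybar)) / sqrt(sum((xi-xbar)^2) * sum((yi-ybar)^2))
n = 3, xbar = 23/3 ≈ 7.666667, ybar = 26/3 ≈ 8.666667
Sxy = sum((xi-xbar)(yi-ybar)) = -136/3 ≈ -45.333333
Sxx = sum((xi-xbar)^2) = 224/3 ≈ 74.666667
Syy = sum((yi-ybar)^2) = 152/3 ≈ 50.666667
sqrt(Sxx*Syy) ≈ 61.507001
r = Sxy / sqrt(Sxx*Syy) = -45.333333 / 61.507001 ≈ -0.737043

-0.7370


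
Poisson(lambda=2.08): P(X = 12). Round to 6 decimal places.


P = e^(-lam) * lam^k / k!
e^(-2.08) ≈ 0.1249302
lam^k = 2.08^12 ≈ 6557.827967
k! = 12! = 479001600
P = 0.1249302 * 6557.827967 / 479001600 ≈ 0.000002

0.000002


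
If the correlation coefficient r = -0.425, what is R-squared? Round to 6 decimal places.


R^2 = r^2 = (-0.425)^2 = 0.180625

0.180625


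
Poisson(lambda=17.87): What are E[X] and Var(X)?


E[X] = Var(X) = lambda = 17.87

17.87, 17.87


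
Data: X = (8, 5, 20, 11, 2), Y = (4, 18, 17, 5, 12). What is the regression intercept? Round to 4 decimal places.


a = ybar - b*xbar, where b = sum((xi-xbar)(yi-ybar)) / sum((xi-xbar)^2)
n = 5, xbar = 46/5 = 9.2, ybar = 56/5 = 11.2
Sxy = sum((xi-xbar)(yi-ybar)) = 25.8
Sxx = sum((xi-xbar)^2) = 190.8
b = Sxy / Sxx = 43/318 ≈ 0.135220
a = 11.2 - 0.135220 * 9.2 = 1583/159 ≈ 9.955975

9.9560


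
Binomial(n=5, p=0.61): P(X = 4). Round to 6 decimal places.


P = C(n,k) * p^k * (1-p)^(n-k)
C(5,4) = 5
p^k = 0.61^4 ≈ 0.1384584
(1-p)^(n-k) = 0.39^1 = 0.39
P = 5 * 0.1384584 * 0.39 ≈ 0.269994

0.269994


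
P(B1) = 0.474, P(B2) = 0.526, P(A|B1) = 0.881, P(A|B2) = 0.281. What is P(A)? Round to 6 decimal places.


P(A) = P(A|B1)*P(B1) + P(A|B2)*P(B2)
P(A|B1)*P(B1) = 0.881 * 0.474 = 0.417594
P(A|B2)*P(B2) = 0.281 * 0.526 = 0.147806
P(A) = 0.417594 + 0.147806 = 0.5654

0.565400


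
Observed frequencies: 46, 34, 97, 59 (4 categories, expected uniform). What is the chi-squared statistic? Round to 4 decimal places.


chi2 = sum((O-E)^2/E), E = total/4
total = 236, E = 236/4 = 59
(46 - 59)^2 / 59 = 169 / 59 = 169/59 ≈ 2.864407
(34 - 59)^2 / 59 = 625 / 59 = 625/59 ≈ 10.593220
(97 - 59)^2 / 59 = 1444 / 59 = 1444/59 ≈ 24.474576
(59 - 59)^2 / 59 = 0 / 59 = 0
chi2 = 2238/59 ≈ 37.932203

37.9322


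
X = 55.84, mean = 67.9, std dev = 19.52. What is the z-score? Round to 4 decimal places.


z = (X - mu) / sigma
X - mu = 55.84 - 67.9 = -12.06
z = -12.06 / 19.52 = -603/976 ≈ -0.617828

-0.6178


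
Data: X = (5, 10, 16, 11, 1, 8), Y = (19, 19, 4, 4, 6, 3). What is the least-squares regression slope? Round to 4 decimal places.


b = sum((xi-xbar)(yi-ybar)) / sum((xi-xbar)^2)
n = 6, xbar = 51/6 = 8.5, ybar = 55/6 ≈ 9.166667
Sxy = sum((xi-xbar)(yi-ybar)) = -44.5
Sxx = sum((xi-xbar)^2) = 133.5
b = Sxy / Sxx = -1/3 ≈ -0.333333

-0.3333


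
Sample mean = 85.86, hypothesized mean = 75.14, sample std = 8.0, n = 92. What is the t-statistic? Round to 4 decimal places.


t = (xbar - mu0) / (s/sqrt(n))
xbar - mu0 = 85.86 - 75.14 = 10.72
sqrt(92) ≈ 9.59166305
s/sqrt(n) = 8.0 / 9.59166305 ≈ 0.83405766
t = 10.72 / 0.83405766 ≈ 12.852828

12.8528


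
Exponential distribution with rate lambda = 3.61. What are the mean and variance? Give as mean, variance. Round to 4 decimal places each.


mean = 1/lam, var = 1/lam^2
mean = 1 / 3.61 = 100/361 ≈ 0.277008
lam^2 = 3.61^2 = 13.0321
var = 1 / 13.0321 ≈ 0.076734

0.2770, 0.0767


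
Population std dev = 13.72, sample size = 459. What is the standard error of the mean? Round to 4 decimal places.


SE = sigma / sqrt(n)
sqrt(459) ≈ 21.424285
SE = 13.72 / 21.424285 ≈ 0.640395

0.6404


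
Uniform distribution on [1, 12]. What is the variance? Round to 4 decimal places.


Var = (b-a)^2 / 12
(b-a)^2 = (12 - 1)^2 = 121
Var = 121/12 ≈ 10.083333

10.0833


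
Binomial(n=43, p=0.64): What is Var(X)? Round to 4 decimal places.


Var = n*p*(1-p) = 43 * 0.64 * 0.36 = 9.9072

9.9072


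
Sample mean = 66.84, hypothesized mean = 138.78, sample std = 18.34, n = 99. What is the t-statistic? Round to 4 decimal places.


t = (xbar - mu0) / (s/sqrt(n))
xbar - mu0 = 66.84 - 138.78 = -71.94
sqrt(99) ≈ 9.94987437
s/sqrt(n) = 18.34 / 9.94987437 ≈ 1.84323935
t = -71.94 / 1.84323935 ≈ -39.029115

-39.0291


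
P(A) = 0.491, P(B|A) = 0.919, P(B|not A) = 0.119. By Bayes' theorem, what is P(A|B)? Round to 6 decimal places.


P(A|B) = P(B|A)*P(A) / P(B), P(B) = P(B|A)*P(A) + P(B|not A)*P(not A)
P(B|A)*P(A) = 0.919 * 0.491 = 0.451229
P(B|not A)*P(not A) = 0.119 * 0.509 = 0.060571
P(B) = 0.451229 + 0.060571 = 0.5118
P(A|B) = 0.451229 / 0.5118 ≈ 0.88165104

0.881651


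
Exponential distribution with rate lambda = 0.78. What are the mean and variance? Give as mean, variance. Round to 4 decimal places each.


mean = 1/lam, var = 1/lam^2
mean = 1 / 0.78 = 50/39 ≈ 1.282051
lam^2 = 0.78^2 = 0.6084
var = 1 / 0.6084 = 2500/1521 ≈ 1.643655

1.2821, 1.6437


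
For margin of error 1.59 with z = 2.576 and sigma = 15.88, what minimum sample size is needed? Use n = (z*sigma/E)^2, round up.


z*sigma/E = 2.576 * 15.88 / 1.59 ≈ 25.727597
(z*sigma/E)^2 ≈ 661.909272
round up: n = 662

662


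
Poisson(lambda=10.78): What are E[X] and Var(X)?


E[X] = Var(X) = lambda = 10.78

10.78, 10.78


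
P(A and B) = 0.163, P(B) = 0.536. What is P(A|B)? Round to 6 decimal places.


P(A|B) = P(A and B) / P(B) = 0.163 / 0.536 = 163/536 ≈ 0.30410448

0.304104


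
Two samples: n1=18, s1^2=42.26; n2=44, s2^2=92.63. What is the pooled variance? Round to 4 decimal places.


sp^2 = ((n1-1)*s1^2 + (n2-1)*s2^2)/(n1+n2-2)
(n1-1)*s1^2 = 17 * 42.26 = 718.42
(n2-1)*s2^2 = 43 * 92.63 = 3983.09
numerator = 718.42 + 3983.09 = 4701.51
n1+n2-2 = 60
sp^2 = 4701.51 / 60 = 78.3585

78.3585


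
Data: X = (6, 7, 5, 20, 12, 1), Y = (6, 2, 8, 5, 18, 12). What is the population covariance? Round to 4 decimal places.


Cov = (1/n)*sum((xi-xbar)(yi-ybar))
n = 6, xbar = 51/6 = 8.5, ybar = 51/6 = 8.5
sum((xi-xbar)(yi-ybar)) = -15.5
Cov = -15.5 / 6 = -31/12 ≈ -2.583333

-2.5833


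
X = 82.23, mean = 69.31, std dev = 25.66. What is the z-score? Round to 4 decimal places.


z = (X - mu) / sigma
X - mu = 82.23 - 69.31 = 12.92
z = 12.92 / 25.66 = 646/1283 ≈ 0.503507

0.5035


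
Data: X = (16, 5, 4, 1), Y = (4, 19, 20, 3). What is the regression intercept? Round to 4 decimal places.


a = ybar - b*xbar, where b = sum((xi-xbar)(yi-ybar)) / sum((xi-xbar)^2)
n = 4, xbar = 26/4 = 6.5, ybar = 46/4 = 11.5
Sxy = sum((xi-xbar)(yi-ybar)) = -57
Sxx = sum((xi-xbar)^2) = 129
b = Sxy / Sxx = -19/43 ≈ -0.441860
a = 11.5 - (-0.441860) * 6.5 = 618/43 ≈ 14.372093

14.3721


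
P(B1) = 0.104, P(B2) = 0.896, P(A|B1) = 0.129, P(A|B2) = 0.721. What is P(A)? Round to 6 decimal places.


P(A) = P(A|B1)*P(B1) + P(A|B2)*P(B2)
P(A|B1)*P(B1) = 0.129 * 0.104 = 0.013416
P(A|B2)*P(B2) = 0.721 * 0.896 = 0.646016
P(A) = 0.013416 + 0.646016 = 0.659432

0.659432


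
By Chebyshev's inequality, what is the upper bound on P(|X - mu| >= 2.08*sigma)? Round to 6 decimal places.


P <= 1/k^2
k^2 = 2.08^2 = 4.3264
1/k^2 = 1 / 4.3264 = 625/2704 ≈ 0.23113905

0.231139


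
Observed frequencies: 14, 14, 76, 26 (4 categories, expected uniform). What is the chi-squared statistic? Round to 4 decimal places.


chi2 = sum((O-E)^2/E), E = total/4
total = 130, E = 130/4 = 32.5
(14 - 32.5)^2 / 32.5 = 342.25 / 32.5 = 1369/130 ≈ 10.530769
(14 - 32.5)^2 / 32.5 = 342.25 / 32.5 = 1369/130 ≈ 10.530769
(76 - 32.5)^2 / 32.5 = 1892.25 / 32.5 = 7569/130 ≈ 58.223077
(26 - 32.5)^2 / 32.5 = 42.25 / 32.5 = 1.3
chi2 = 5238/65 ≈ 80.584615

80.5846


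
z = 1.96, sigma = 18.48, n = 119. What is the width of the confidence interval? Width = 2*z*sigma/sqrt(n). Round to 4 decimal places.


width = 2*z*sigma/sqrt(n)
2*z*sigma = 2 * 1.96 * 18.48 = 72.4416
sqrt(119) ≈ 10.908712
width = 72.4416 / 10.908712 ≈ 6.640711

6.6407


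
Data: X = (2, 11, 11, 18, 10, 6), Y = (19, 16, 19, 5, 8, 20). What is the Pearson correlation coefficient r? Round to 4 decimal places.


r = sum((xi-xbar)(yi-ybar)) / sqrt(sum((xi-xbar)^2) * sum((yi-ybar)^2))
n = 6, xbar = 58/6 = 29/3 ≈ 9.666667, ybar = 87/6 = 14.5
Sxy = sum((xi-xbar)(yi-ybar)) = -128
Sxx = sum((xi-xbar)^2) = 436/3 ≈ 145.333333
Syy = sum((yi-ybar)^2) = 205.5
sqrt(Sxx*Syy) ≈ 172.817823
r = Sxy / sqrt(Sxx*Syy) = -128 / 172.817823 ≈ -0.740664

-0.7407


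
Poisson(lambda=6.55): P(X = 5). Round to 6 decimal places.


P = e^(-lam) * lam^k / k!
e^(-6.55) ≈ 0.001430116
lam^k = 6.55^5 ≈ 12056.090516
k! = 5! = 120
P = 0.001430116 * 12056.090516 / 120 ≈ 0.143680

0.143680


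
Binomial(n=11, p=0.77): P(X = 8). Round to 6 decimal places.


P = C(n,k) * p^k * (1-p)^(n-k)
C(11,8) = 165
p^k = 0.77^8 ≈ 0.1235736
(1-p)^(n-k) = 0.23^3 = 0.012167
P = 165 * 0.1235736 * 0.012167 ≈ 0.248081

0.248081


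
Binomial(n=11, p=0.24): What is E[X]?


E[X] = n*p = 11 * 0.24 = 2.64

2.64


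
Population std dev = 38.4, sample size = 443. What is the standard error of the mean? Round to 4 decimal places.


SE = sigma / sqrt(n)
sqrt(443) ≈ 21.047565
SE = 38.4 / 21.047565 ≈ 1.824439

1.8244


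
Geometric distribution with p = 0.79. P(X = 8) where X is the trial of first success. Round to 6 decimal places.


P = (1-p)^(k-1) * p
(1-p)^(k-1) = 0.21^7 ≈ 0.00001801089
P = 0.00001801089 * 0.79 ≈ 0.00001422860

0.000014


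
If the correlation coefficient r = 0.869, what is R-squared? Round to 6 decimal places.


R^2 = r^2 = (0.869)^2 = 0.755161

0.755161


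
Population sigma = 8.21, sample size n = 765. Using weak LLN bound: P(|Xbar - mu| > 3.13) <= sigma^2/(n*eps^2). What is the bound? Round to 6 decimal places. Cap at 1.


bound = min(1, sigma^2/(n*eps^2))
sigma^2 = 8.21^2 = 67.4041
n*eps^2 = 765 * 3.13^2 = 765 * 9.7969 = 7494.6285
sigma^2/(n*eps^2) = 67.4041 / 7494.6285 ≈ 0.00899365

0.008994


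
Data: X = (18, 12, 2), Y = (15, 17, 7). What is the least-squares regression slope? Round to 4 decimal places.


b = sum((xi-xbar)(yi-ybar)) / sum((xi-xbar)^2)
n = 3, xbar = 32/3 ≈ 10.666667, ybar = 39/3 = 13
Sxy = sum((xi-xbar)(yi-ybar)) = 72
Sxx = sum((xi-xbar)^2) = 392/3 ≈ 130.666667
b = Sxy / Sxx = 27/49 ≈ 0.551020

0.5510


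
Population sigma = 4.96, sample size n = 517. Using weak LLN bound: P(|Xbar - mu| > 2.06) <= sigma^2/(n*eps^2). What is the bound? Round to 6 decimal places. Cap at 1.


bound = min(1, sigma^2/(n*eps^2))
sigma^2 = 4.96^2 = 24.6016
n*eps^2 = 517 * 2.06^2 = 517 * 4.2436 = 2193.9412
sigma^2/(n*eps^2) = 24.6016 / 2193.9412 ≈ 0.01121343

0.011213


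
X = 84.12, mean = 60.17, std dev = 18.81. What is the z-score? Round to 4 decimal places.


z = (X - mu) / sigma
X - mu = 84.12 - 60.17 = 23.95
z = 23.95 / 18.81 = 2395/1881 ≈ 1.273259

1.2733


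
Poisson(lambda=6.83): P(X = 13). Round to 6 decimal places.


P = e^(-lam) * lam^k / k!
e^(-6.83) ≈ 0.001080858
lam^k = 6.83^13 ≈ 70383222614.583232
k! = 13! = 6227020800
P = 0.001080858 * 70383222614.583232 / 6227020800 ≈ 0.012217

0.012217


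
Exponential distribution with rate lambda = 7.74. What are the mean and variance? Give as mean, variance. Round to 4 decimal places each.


mean = 1/lam, var = 1/lam^2
mean = 1 / 7.74 = 50/387 ≈ 0.129199
lam^2 = 7.74^2 = 59.9076
var = 1 / 59.9076 ≈ 0.016692

0.1292, 0.0167


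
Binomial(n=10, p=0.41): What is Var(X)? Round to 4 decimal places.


Var = n*p*(1-p) = 10 * 0.41 * 0.59 = 2.419

2.4190


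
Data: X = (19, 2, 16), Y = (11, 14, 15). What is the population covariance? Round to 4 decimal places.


Cov = (1/n)*sum((xi-xbar)(yi-ybar))
n = 3, xbar = 37/3 ≈ 12.333333, ybar = 40/3 ≈ 13.333333
sum((xi-xbar)(yi-ybar)) = -49/3 ≈ -16.333333
Cov = -16.333333 / 3 = -49/9 ≈ -5.444444

-5.4444


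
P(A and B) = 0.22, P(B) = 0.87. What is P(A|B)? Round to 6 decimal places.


P(A|B) = P(A and B) / P(B) = 0.22 / 0.87 = 22/87 ≈ 0.25287356

0.252874


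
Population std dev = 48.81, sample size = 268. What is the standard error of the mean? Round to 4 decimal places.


SE = sigma / sqrt(n)
sqrt(268) ≈ 16.370706
SE = 48.81 / 16.370706 ≈ 2.981545

2.9815


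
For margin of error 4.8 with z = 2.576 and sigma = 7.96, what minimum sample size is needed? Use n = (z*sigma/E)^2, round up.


z*sigma/E = 2.576 * 7.96 / 4.8 = 32039/7500 ≈ 4.271867
(z*sigma/E)^2 ≈ 18.248845
round up: n = 19

19


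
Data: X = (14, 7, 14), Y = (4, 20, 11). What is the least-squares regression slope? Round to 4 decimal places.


b = sum((xi-xbar)(yi-ybar)) / sum((xi-xbar)^2)
n = 3, xbar = 35/3 ≈ 11.666667, ybar = 35/3 ≈ 11.666667
Sxy = sum((xi-xbar)(yi-ybar)) = -175/3 ≈ -58.333333
Sxx = sum((xi-xbar)^2) = 98/3 ≈ 32.666667
b = Sxy / Sxx = -25/14 ≈ -1.785714

-1.7857


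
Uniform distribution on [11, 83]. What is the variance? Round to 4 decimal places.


Var = (b-a)^2 / 12
(b-a)^2 = (83 - 11)^2 = 5184
Var = 5184/12 = 432

432.0000


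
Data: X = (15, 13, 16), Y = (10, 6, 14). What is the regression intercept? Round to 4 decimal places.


a = ybar - b*xbar, where b = sum((xi-xbar)(yi-ybar)) / sum((xi-xbar)^2)
n = 3, xbar = 44/3 ≈ 14.666667, ybar = 30/3 = 10
Sxy = sum((xi-xbar)(yi-ybar)) = 12
Sxx = sum((xi-xbar)^2) = 14/3 ≈ 4.666667
b = Sxy / Sxx = 18/7 ≈ 2.571429
a = 10 - 2.571429 * 14.666667 = -194/7 ≈ -27.714286

-27.7143


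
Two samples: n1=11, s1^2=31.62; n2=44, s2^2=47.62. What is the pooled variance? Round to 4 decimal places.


sp^2 = ((n1-1)*s1^2 + (n2-1)*s2^2)/(n1+n2-2)
(n1-1)*s1^2 = 10 * 31.62 = 316.2
(n2-1)*s2^2 = 43 * 47.62 = 2047.66
numerator = 316.2 + 2047.66 = 2363.86
n1+n2-2 = 53
sp^2 = 2363.86 / 53 = 118193/2650 ≈ 44.601132

44.6011


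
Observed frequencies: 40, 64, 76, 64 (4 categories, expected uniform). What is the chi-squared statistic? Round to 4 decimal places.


chi2 = sum((O-E)^2/E), E = total/4
total = 244, E = 244/4 = 61
(40 - 61)^2 / 61 = 441 / 61 = 441/61 ≈ 7.229508
(64 - 61)^2 / 61 = 9 / 61 = 9/61 ≈ 0.147541
(76 - 61)^2 / 61 = 225 / 61 = 225/61 ≈ 3.688525
(64 - 61)^2 / 61 = 9 / 61 = 9/61 ≈ 0.147541
chi2 = 684/61 ≈ 11.213115

11.2131


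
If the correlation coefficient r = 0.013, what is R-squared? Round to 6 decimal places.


R^2 = r^2 = (0.013)^2 = 0.000169

0.000169


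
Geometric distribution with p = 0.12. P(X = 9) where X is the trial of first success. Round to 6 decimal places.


P = (1-p)^(k-1) * p
(1-p)^(k-1) = 0.88^8 ≈ 0.3596345
P = 0.3596345 * 0.12 ≈ 0.04315614

0.043156


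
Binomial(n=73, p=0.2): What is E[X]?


E[X] = n*p = 73 * 0.2 = 14.6

14.6


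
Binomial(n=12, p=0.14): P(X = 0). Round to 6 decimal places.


P = C(n,k) * p^k * (1-p)^(n-k)
C(12,0) = 1
p^k = 0.14^0 = 1
(1-p)^(n-k) = 0.86^12 ≈ 0.1636746
P = 1 * 1 * 0.1636746 ≈ 0.163675

0.163675


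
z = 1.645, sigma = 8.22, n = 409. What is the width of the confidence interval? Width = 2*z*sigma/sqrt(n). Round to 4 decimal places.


width = 2*z*sigma/sqrt(n)
2*z*sigma = 2 * 1.645 * 8.22 = 27.0438
sqrt(409) ≈ 20.223748
width = 27.0438 / 20.223748 ≈ 1.337230

1.3372


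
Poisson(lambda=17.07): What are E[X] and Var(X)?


E[X] = Var(X) = lambda = 17.07

17.07, 17.07


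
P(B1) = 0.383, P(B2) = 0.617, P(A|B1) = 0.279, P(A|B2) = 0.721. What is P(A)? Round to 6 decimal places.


P(A) = P(A|B1)*P(B1) + P(A|B2)*P(B2)
P(A|B1)*P(B1) = 0.279 * 0.383 = 0.106857
P(A|B2)*P(B2) = 0.721 * 0.617 = 0.444857
P(A) = 0.106857 + 0.444857 = 0.551714

0.551714


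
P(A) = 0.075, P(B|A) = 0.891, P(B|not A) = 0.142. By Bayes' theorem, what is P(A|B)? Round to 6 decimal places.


P(A|B) = P(B|A)*P(A) / P(B), P(B) = P(B|A)*P(A) + P(B|not A)*P(not A)
P(B|A)*P(A) = 0.891 * 0.075 = 0.066825
P(B|not A)*P(not A) = 0.142 * 0.925 = 0.13135
P(B) = 0.066825 + 0.13135 = 0.198175
P(A|B) = 0.066825 / 0.198175 = 2673/7927 ≈ 0.33720197

0.337202


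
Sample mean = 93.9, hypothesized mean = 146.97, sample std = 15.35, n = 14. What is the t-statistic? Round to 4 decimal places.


t = (xbar - mu0) / (s/sqrt(n))
xbar - mu0 = 93.9 - 146.97 = -53.07
sqrt(14) ≈ 3.74165739
s/sqrt(n) = 15.35 / 3.74165739 ≈ 4.10246006
t = -53.07 / 4.10246006 ≈ -12.936141

-12.9361


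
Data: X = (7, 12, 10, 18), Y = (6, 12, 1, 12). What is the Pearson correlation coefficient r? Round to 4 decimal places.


r = sum((xi-xbar)(yi-ybar)) / sqrt(sum((xi-xbar)^2) * sum((yi-ybar)^2))
n = 4, xbar = 47/4 = 11.75, ybar = 31/4 = 7.75
Sxy = sum((xi-xbar)(yi-ybar)) = 47.75
Sxx = sum((xi-xbar)^2) = 64.75
Syy = sum((yi-ybar)^2) = 84.75
sqrt(Sxx*Syy) ≈ 74.078084
r = Sxy / sqrt(Sxx*Syy) = 47.75 / 74.078084 ≈ 0.644590

0.6446


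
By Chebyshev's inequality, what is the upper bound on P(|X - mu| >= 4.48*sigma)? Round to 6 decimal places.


P <= 1/k^2
k^2 = 4.48^2 = 20.0704
1/k^2 = 1 / 20.0704 ≈ 0.04982462

0.049825


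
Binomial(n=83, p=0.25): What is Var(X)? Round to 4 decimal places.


Var = n*p*(1-p) = 83 * 0.25 * 0.75 = 15.5625

15.5625


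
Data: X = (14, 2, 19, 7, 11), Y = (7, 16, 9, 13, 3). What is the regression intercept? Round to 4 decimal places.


a = ybar - b*xbar, where b = sum((xi-xbar)(yi-ybar)) / sum((xi-xbar)^2)
n = 5, xbar = 53/5 = 10.6, ybar = 48/5 = 9.6
Sxy = sum((xi-xbar)(yi-ybar)) = -83.8
Sxx = sum((xi-xbar)^2) = 169.2
b = Sxy / Sxx = -419/846 ≈ -0.495272
a = 9.6 - (-0.495272) * 10.6 = 12563/846 ≈ 14.849882

14.8499


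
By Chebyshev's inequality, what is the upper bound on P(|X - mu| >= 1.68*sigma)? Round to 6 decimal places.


P <= 1/k^2
k^2 = 1.68^2 = 2.8224
1/k^2 = 1 / 2.8224 = 625/1764 ≈ 0.35430839

0.354308


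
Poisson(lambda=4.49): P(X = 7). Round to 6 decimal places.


P = e^(-lam) * lam^k / k!
e^(-4.49) ≈ 0.01122064
lam^k = 4.49^7 ≈ 36789.542489
k! = 7! = 5040
P = 0.01122064 * 36789.542489 / 5040 ≈ 0.081905

0.081905


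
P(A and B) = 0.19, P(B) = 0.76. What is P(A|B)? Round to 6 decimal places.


P(A|B) = P(A and B) / P(B) = 0.19 / 0.76 = 0.25

0.250000


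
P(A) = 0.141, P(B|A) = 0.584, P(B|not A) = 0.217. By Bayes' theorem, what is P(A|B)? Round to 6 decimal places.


P(A|B) = P(B|A)*P(A) / P(B), P(B) = P(B|A)*P(A) + P(B|not A)*P(not A)
P(B|A)*P(A) = 0.584 * 0.141 = 0.082344
P(B|not A)*P(not A) = 0.217 * 0.859 = 0.186403
P(B) = 0.082344 + 0.186403 = 0.268747
P(A|B) = 0.082344 / 0.268747 ≈ 0.30639970

0.306400


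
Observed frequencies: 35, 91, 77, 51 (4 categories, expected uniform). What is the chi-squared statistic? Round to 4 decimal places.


chi2 = sum((O-E)^2/E), E = total/4
total = 254, E = 254/4 = 63.5
(35 - 63.5)^2 / 63.5 = 812.25 / 63.5 = 3249/254 ≈ 12.791339
(91 - 63.5)^2 / 63.5 = 756.25 / 63.5 = 3025/254 ≈ 11.909449
(77 - 63.5)^2 / 63.5 = 182.25 / 63.5 = 729/254 ≈ 2.870079
(51 - 63.5)^2 / 63.5 = 156.25 / 63.5 = 625/254 ≈ 2.460630
chi2 = 3814/127 ≈ 30.031496

30.0315


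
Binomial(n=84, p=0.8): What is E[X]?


E[X] = n*p = 84 * 0.8 = 67.2

67.2


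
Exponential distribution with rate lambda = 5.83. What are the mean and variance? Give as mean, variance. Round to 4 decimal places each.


mean = 1/lam, var = 1/lam^2
mean = 1 / 5.83 = 100/583 ≈ 0.171527
lam^2 = 5.83^2 = 33.9889
var = 1 / 33.9889 ≈ 0.029421

0.1715, 0.0294


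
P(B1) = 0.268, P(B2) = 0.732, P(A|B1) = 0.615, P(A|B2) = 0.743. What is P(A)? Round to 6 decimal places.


P(A) = P(A|B1)*P(B1) + P(A|B2)*P(B2)
P(A|B1)*P(B1) = 0.615 * 0.268 = 0.16482
P(A|B2)*P(B2) = 0.743 * 0.732 = 0.543876
P(A) = 0.16482 + 0.543876 = 0.708696

0.708696


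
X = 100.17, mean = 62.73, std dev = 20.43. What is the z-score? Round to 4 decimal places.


z = (X - mu) / sigma
X - mu = 100.17 - 62.73 = 37.44
z = 37.44 / 20.43 = 416/227 ≈ 1.832599

1.8326


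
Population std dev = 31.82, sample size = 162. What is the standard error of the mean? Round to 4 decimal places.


SE = sigma / sqrt(n)
sqrt(162) ≈ 12.727922
SE = 31.82 / 12.727922 ≈ 2.500015

2.5000


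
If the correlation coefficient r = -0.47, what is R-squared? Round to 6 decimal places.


R^2 = r^2 = (-0.47)^2 = 0.2209

0.220900


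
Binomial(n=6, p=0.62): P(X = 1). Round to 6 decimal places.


P = C(n,k) * p^k * (1-p)^(n-k)
C(6,1) = 6
p^k = 0.62^1 = 0.62
(1-p)^(n-k) = 0.38^5 ≈ 0.007923517
P = 6 * 0.62 * 0.007923517 ≈ 0.029475

0.029475


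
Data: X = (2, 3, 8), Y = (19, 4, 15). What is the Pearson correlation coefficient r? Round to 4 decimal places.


r = sum((xi-xbar)(yi-ybar)) / sqrt(sum((xi-xbar)^2) * sum((yi-ybar)^2))
n = 3, xbar = 13/3 ≈ 4.333333, ybar = 38/3 ≈ 12.666667
Sxy = sum((xi-xbar)(yi-ybar)) = 16/3 ≈ 5.333333
Sxx = sum((xi-xbar)^2) = 62/3 ≈ 20.666667
Syy = sum((yi-ybar)^2) = 362/3 ≈ 120.666667
sqrt(Sxx*Syy) ≈ 49.937739
r = Sxy / sqrt(Sxx*Syy) = 5.333333 / 49.937739 ≈ 0.106800

0.1068


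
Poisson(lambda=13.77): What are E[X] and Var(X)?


E[X] = Var(X) = lambda = 13.77

13.77, 13.77


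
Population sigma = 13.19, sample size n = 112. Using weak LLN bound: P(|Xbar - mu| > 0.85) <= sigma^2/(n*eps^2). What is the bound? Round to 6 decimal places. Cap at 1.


bound = min(1, sigma^2/(n*eps^2))
sigma^2 = 13.19^2 = 173.9761
n*eps^2 = 112 * 0.85^2 = 112 * 0.7225 = 80.92
sigma^2/(n*eps^2) = 173.9761 / 80.92 ≈ 2.14997652
this exceeds 1, so the bound is capped at 1

1.000000


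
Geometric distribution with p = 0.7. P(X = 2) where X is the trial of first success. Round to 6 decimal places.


P = (1-p)^(k-1) * p
(1-p)^(k-1) = 0.3^1 = 0.3
P = 0.3 * 0.7 = 0.21

0.210000


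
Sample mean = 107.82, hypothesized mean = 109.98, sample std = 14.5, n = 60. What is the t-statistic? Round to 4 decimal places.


t = (xbar - mu0) / (s/sqrt(n))
xbar - mu0 = 107.82 - 109.98 = -2.16
sqrt(60) ≈ 7.74596669
s/sqrt(n) = 14.5 / 7.74596669 ≈ 1.87194195
t = -2.16 / 1.87194195 ≈ -1.153882

-1.1539


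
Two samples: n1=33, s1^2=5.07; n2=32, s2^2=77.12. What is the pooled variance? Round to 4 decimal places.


sp^2 = ((n1-1)*s1^2 + (n2-1)*s2^2)/(n1+n2-2)
(n1-1)*s1^2 = 32 * 5.07 = 162.24
(n2-1)*s2^2 = 31 * 77.12 = 2390.72
numerator = 162.24 + 2390.72 = 2552.96
n1+n2-2 = 63
sp^2 = 2552.96 / 63 = 63824/1575 ≈ 40.523175

40.5232


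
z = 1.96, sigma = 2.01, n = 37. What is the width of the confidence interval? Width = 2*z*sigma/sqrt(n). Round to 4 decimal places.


width = 2*z*sigma/sqrt(n)
2*z*sigma = 2 * 1.96 * 2.01 = 7.8792
sqrt(37) ≈ 6.082763
width = 7.8792 / 6.082763 ≈ 1.295333

1.2953


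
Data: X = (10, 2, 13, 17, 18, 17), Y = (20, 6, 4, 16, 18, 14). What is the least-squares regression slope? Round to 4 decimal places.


b = sum((xi-xbar)(yi-ybar)) / sum((xi-xbar)^2)
n = 6, xbar = 77/6 ≈ 12.833333, ybar = 78/6 = 13
Sxy = sum((xi-xbar)(yi-ybar)) = 97
Sxx = sum((xi-xbar)^2) = 1121/6 ≈ 186.833333
b = Sxy / Sxx = 582/1121 ≈ 0.519179

0.5192


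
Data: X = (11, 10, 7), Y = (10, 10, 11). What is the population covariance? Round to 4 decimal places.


Cov = (1/n)*sum((xi-xbar)(yi-ybar))
n = 3, xbar = 28/3 ≈ 9.333333, ybar = 31/3 ≈ 10.333333
sum((xi-xbar)(yi-ybar)) = -7/3 ≈ -2.333333
Cov = -2.333333 / 3 = -7/9 ≈ -0.777778

-0.7778


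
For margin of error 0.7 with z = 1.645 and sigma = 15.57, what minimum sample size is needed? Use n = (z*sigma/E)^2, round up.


z*sigma/E = 1.645 * 15.57 / 0.7 = 36.5895
(z*sigma/E)^2 ≈ 1338.791510
round up: n = 1339

1339


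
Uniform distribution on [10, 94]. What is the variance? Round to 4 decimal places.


Var = (b-a)^2 / 12
(b-a)^2 = (94 - 10)^2 = 7056
Var = 7056/12 = 588

588.0000


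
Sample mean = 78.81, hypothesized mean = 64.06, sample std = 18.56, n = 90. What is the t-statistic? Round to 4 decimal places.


t = (xbar - mu0) / (s/sqrt(n))
xbar - mu0 = 78.81 - 64.06 = 14.75
sqrt(90) ≈ 9.48683298
s/sqrt(n) = 18.56 / 9.48683298 ≈ 1.95639578
t = 14.75 / 1.95639578 ≈ 7.539374

7.5394


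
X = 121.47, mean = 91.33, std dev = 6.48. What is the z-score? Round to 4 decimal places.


z = (X - mu) / sigma
X - mu = 121.47 - 91.33 = 30.14
z = 30.14 / 6.48 = 1507/324 ≈ 4.651235

4.6512


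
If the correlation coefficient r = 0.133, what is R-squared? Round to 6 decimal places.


R^2 = r^2 = (0.133)^2 = 0.017689

0.017689


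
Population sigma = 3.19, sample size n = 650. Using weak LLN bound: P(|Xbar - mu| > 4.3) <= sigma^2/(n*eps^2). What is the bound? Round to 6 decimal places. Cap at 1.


bound = min(1, sigma^2/(n*eps^2))
sigma^2 = 3.19^2 = 10.1761
n*eps^2 = 650 * 4.3^2 = 650 * 18.49 = 12018.5
sigma^2/(n*eps^2) = 10.1761 / 12018.5 ≈ 0.00084670

0.000847


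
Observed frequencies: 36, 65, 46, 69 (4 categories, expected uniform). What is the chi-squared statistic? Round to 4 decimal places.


chi2 = sum((O-E)^2/E), E = total/4
total = 216, E = 216/4 = 54
(36 - 54)^2 / 54 = 324 / 54 = 6
(65 - 54)^2 / 54 = 121 / 54 = 121/54 ≈ 2.240741
(46 - 54)^2 / 54 = 64 / 54 = 32/27 ≈ 1.185185
(69 - 54)^2 / 54 = 225 / 54 = 25/6 ≈ 4.166667
chi2 = 367/27 ≈ 13.592593

13.5926


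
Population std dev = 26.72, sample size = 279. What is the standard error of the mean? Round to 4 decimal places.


SE = sigma / sqrt(n)
sqrt(279) ≈ 16.703293
SE = 26.72 / 16.703293 ≈ 1.599685

1.5997


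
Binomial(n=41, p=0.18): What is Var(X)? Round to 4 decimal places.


Var = n*p*(1-p) = 41 * 0.18 * 0.82 = 6.0516

6.0516


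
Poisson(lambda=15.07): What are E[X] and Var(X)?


E[X] = Var(X) = lambda = 15.07

15.07, 15.07


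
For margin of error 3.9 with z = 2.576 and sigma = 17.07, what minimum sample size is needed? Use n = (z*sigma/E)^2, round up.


z*sigma/E = 2.576 * 17.07 / 3.9 = 91609/8125 ≈ 11.274954
(z*sigma/E)^2 ≈ 127.124584
round up: n = 128

128


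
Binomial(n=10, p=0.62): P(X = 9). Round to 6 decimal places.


P = C(n,k) * p^k * (1-p)^(n-k)
C(10,9) = 10
p^k = 0.62^9 ≈ 0.01353709
(1-p)^(n-k) = 0.38^1 = 0.38
P = 10 * 0.01353709 * 0.38 ≈ 0.051441

0.051441


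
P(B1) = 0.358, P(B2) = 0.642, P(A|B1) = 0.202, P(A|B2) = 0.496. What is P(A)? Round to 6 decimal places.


P(A) = P(A|B1)*P(B1) + P(A|B2)*P(B2)
P(A|B1)*P(B1) = 0.202 * 0.358 = 0.072316
P(A|B2)*P(B2) = 0.496 * 0.642 = 0.318432
P(A) = 0.072316 + 0.318432 = 0.390748

0.390748


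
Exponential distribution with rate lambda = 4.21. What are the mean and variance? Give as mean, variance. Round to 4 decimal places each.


mean = 1/lam, var = 1/lam^2
mean = 1 / 4.21 = 100/421 ≈ 0.237530
lam^2 = 4.21^2 = 17.7241
var = 1 / 17.7241 ≈ 0.056420

0.2375, 0.0564


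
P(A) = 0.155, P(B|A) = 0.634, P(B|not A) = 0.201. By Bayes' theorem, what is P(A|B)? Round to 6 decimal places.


P(A|B) = P(B|A)*P(A) / P(B), P(B) = P(B|A)*P(A) + P(B|not A)*P(not A)
P(B|A)*P(A) = 0.634 * 0.155 = 0.09827
P(B|not A)*P(not A) = 0.201 * 0.845 = 0.169845
P(B) = 0.09827 + 0.169845 = 0.268115
P(A|B) = 0.09827 / 0.268115 ≈ 0.36652183

0.366522
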